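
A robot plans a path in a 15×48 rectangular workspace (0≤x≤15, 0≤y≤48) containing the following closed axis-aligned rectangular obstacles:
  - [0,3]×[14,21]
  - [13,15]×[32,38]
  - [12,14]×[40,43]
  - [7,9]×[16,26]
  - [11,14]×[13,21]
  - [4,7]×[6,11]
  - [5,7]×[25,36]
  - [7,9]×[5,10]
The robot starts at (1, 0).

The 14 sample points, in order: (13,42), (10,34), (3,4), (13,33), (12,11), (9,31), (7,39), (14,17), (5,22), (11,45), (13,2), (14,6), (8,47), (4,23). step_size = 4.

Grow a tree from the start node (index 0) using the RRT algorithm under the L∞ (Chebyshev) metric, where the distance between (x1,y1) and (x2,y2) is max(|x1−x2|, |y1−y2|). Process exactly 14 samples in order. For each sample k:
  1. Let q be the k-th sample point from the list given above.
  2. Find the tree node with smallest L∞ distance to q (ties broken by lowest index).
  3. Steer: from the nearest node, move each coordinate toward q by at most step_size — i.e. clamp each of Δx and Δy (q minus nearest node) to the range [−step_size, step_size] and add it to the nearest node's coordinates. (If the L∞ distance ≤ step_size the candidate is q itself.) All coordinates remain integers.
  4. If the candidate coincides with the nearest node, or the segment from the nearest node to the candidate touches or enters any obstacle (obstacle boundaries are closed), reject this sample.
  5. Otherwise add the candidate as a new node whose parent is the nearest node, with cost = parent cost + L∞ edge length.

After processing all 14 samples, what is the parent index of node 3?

Parent of node 3: 1

1. q=(13,42) nearest=0 d=42 new=(5,4) → add node 1 parent=0 cost=4
2. q=(10,34) nearest=1 d=30 new=(9,8) → blocked by [4,7]×[6,11], reject
3. q=(3,4) nearest=1 d=2 new=(3,4) → add node 2 parent=1 cost=6
4. q=(13,33) nearest=1 d=29 new=(9,8) → blocked by [4,7]×[6,11], reject
5. q=(12,11) nearest=1 d=7 new=(9,8) → blocked by [4,7]×[6,11], reject
6. q=(9,31) nearest=1 d=27 new=(9,8) → blocked by [4,7]×[6,11], reject
7. q=(7,39) nearest=1 d=35 new=(7,8) → blocked by [4,7]×[6,11], reject
8. q=(14,17) nearest=1 d=13 new=(9,8) → blocked by [4,7]×[6,11], reject
9. q=(5,22) nearest=1 d=18 new=(5,8) → blocked by [4,7]×[6,11], reject
10. q=(11,45) nearest=1 d=41 new=(9,8) → blocked by [4,7]×[6,11], reject
11. q=(13,2) nearest=1 d=8 new=(9,2) → add node 3 parent=1 cost=8
12. q=(14,6) nearest=3 d=5 new=(13,6) → add node 4 parent=3 cost=12
13. q=(8,47) nearest=4 d=41 new=(9,10) → blocked by [7,9]×[5,10], reject
14. q=(4,23) nearest=4 d=17 new=(9,10) → blocked by [7,9]×[5,10], reject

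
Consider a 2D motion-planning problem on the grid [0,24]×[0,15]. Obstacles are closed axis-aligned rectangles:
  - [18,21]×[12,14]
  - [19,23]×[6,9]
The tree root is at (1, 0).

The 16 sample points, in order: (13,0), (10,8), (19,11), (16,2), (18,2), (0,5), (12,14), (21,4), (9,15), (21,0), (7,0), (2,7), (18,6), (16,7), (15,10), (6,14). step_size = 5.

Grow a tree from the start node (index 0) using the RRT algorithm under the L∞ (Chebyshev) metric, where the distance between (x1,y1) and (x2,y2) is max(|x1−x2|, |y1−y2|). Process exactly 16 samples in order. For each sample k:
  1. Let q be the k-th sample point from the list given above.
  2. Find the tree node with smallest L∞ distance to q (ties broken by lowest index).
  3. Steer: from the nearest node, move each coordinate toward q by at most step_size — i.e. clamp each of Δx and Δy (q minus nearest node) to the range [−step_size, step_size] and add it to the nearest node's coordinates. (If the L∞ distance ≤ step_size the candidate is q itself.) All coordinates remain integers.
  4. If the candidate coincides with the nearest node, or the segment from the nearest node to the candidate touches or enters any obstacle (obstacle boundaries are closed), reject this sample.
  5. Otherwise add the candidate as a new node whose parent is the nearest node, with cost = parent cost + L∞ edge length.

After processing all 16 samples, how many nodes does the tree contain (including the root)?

1. q=(13,0) nearest=0 d=12 new=(6,0) → add node 1 parent=0 cost=5
2. q=(10,8) nearest=1 d=8 new=(10,5) → add node 2 parent=1 cost=10
3. q=(19,11) nearest=2 d=9 new=(15,10) → add node 3 parent=2 cost=15
4. q=(16,2) nearest=2 d=6 new=(15,2) → add node 4 parent=2 cost=15
5. q=(18,2) nearest=4 d=3 new=(18,2) → add node 5 parent=4 cost=18
6. q=(0,5) nearest=0 d=5 new=(0,5) → add node 6 parent=0 cost=5
7. q=(12,14) nearest=3 d=4 new=(12,14) → add node 7 parent=3 cost=19
8. q=(21,4) nearest=5 d=3 new=(21,4) → add node 8 parent=5 cost=21
9. q=(9,15) nearest=7 d=3 new=(9,15) → add node 9 parent=7 cost=22
10. q=(21,0) nearest=5 d=3 new=(21,0) → add node 10 parent=5 cost=21
11. q=(7,0) nearest=1 d=1 new=(7,0) → add node 11 parent=1 cost=6
12. q=(2,7) nearest=6 d=2 new=(2,7) → add node 12 parent=6 cost=7
13. q=(18,6) nearest=8 d=3 new=(18,6) → add node 13 parent=8 cost=24
14. q=(16,7) nearest=13 d=2 new=(16,7) → add node 14 parent=13 cost=26
15. q=(15,10) nearest=3 d=0 → coincident, reject
16. q=(6,14) nearest=9 d=3 new=(6,14) → add node 15 parent=9 cost=25

Node count: 16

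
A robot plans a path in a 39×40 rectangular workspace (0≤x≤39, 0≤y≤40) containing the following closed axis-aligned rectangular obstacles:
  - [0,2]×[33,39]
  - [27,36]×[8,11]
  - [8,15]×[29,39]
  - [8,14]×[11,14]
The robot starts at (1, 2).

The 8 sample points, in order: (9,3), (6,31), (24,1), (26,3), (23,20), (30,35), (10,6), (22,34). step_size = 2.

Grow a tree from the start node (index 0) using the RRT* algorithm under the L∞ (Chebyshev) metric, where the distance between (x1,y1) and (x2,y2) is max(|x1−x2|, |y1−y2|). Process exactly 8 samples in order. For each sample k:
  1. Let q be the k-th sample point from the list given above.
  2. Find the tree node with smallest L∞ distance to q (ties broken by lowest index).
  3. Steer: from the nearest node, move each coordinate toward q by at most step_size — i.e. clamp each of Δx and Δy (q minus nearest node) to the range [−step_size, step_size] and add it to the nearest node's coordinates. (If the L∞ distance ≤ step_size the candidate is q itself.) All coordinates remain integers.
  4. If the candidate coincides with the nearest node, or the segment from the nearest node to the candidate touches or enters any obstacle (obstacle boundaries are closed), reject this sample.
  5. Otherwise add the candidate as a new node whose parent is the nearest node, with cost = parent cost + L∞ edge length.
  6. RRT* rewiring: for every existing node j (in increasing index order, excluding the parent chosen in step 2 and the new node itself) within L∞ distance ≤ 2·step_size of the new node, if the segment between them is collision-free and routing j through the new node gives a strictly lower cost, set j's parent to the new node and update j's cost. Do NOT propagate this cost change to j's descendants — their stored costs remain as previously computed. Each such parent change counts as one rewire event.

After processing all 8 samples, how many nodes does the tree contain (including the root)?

1. q=(9,3) nearest=0 d=8 new=(3,3) → add node 1 parent=0 cost=2
2. q=(6,31) nearest=1 d=28 new=(5,5) → add node 2 parent=1 cost=4
3. q=(24,1) nearest=2 d=19 new=(7,3) → add node 3 parent=2 cost=6
4. q=(26,3) nearest=3 d=19 new=(9,3) → add node 4 parent=3 cost=8
5. q=(23,20) nearest=3 d=17 new=(9,5) → add node 5 parent=3 cost=8
6. q=(30,35) nearest=2 d=30 new=(7,7) → add node 6 parent=2 cost=6
7. q=(10,6) nearest=5 d=1 new=(10,6) → add node 7 parent=5 cost=9
8. q=(22,34) nearest=6 d=27 new=(9,9) → add node 8 parent=6 cost=8

Node count: 9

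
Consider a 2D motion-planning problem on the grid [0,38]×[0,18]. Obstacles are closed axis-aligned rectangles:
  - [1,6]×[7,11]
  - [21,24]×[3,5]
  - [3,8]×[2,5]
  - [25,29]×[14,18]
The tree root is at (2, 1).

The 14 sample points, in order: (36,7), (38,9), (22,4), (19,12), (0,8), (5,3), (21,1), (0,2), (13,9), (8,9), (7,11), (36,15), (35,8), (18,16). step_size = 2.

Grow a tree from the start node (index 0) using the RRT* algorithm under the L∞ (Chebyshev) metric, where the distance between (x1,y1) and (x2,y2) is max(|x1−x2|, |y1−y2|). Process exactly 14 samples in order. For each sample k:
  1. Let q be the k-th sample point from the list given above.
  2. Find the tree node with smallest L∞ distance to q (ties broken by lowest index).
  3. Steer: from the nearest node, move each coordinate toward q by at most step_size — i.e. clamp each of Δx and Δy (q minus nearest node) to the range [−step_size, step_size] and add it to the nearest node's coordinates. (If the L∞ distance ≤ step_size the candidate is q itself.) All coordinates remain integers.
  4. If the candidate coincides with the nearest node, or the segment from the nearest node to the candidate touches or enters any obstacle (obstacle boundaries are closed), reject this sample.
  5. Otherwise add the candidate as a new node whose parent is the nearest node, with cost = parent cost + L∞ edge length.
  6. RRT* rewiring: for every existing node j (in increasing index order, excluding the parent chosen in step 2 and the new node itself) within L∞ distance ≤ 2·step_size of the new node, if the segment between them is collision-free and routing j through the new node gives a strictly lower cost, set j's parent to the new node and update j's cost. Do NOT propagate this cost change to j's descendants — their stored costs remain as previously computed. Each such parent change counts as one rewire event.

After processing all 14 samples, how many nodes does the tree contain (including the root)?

Node count: 5

1. q=(36,7) nearest=0 d=34 new=(4,3) → blocked by [3,8]×[2,5], reject
2. q=(38,9) nearest=0 d=36 new=(4,3) → blocked by [3,8]×[2,5], reject
3. q=(22,4) nearest=0 d=20 new=(4,3) → blocked by [3,8]×[2,5], reject
4. q=(19,12) nearest=0 d=17 new=(4,3) → blocked by [3,8]×[2,5], reject
5. q=(0,8) nearest=0 d=7 new=(0,3) → add node 1 parent=0 cost=2
6. q=(5,3) nearest=0 d=3 new=(4,3) → blocked by [3,8]×[2,5], reject
7. q=(21,1) nearest=0 d=19 new=(4,1) → add node 2 parent=0 cost=2
8. q=(0,2) nearest=1 d=1 new=(0,2) → add node 3 parent=1 cost=3
9. q=(13,9) nearest=2 d=9 new=(6,3) → blocked by [3,8]×[2,5], reject
10. q=(8,9) nearest=0 d=8 new=(4,3) → blocked by [3,8]×[2,5], reject
11. q=(7,11) nearest=1 d=8 new=(2,5) → add node 4 parent=1 cost=4
12. q=(36,15) nearest=2 d=32 new=(6,3) → blocked by [3,8]×[2,5], reject
13. q=(35,8) nearest=2 d=31 new=(6,3) → blocked by [3,8]×[2,5], reject
14. q=(18,16) nearest=2 d=15 new=(6,3) → blocked by [3,8]×[2,5], reject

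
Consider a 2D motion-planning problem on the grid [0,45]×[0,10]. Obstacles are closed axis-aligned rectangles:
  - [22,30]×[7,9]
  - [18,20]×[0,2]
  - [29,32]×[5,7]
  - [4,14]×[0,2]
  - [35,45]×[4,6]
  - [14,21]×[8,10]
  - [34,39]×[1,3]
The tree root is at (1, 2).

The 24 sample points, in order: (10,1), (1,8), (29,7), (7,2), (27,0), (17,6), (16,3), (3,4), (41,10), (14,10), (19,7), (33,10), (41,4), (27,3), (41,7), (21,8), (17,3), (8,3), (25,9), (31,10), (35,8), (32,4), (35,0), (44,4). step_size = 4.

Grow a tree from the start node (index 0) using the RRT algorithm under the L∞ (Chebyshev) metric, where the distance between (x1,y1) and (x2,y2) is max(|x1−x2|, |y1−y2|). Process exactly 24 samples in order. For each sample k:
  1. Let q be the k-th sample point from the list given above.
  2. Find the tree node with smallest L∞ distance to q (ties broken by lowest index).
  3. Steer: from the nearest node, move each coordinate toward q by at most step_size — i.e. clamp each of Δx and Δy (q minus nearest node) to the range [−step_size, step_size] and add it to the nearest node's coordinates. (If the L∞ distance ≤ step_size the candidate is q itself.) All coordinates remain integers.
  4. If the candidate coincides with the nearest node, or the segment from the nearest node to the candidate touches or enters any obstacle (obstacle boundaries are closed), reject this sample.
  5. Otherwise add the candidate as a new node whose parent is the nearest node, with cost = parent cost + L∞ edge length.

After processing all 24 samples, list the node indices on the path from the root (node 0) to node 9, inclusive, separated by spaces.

1. q=(10,1) nearest=0 d=9 new=(5,1) → blocked by [4,14]×[0,2], reject
2. q=(1,8) nearest=0 d=6 new=(1,6) → add node 1 parent=0 cost=4
3. q=(29,7) nearest=0 d=28 new=(5,6) → add node 2 parent=0 cost=4
4. q=(7,2) nearest=2 d=4 new=(7,2) → blocked by [4,14]×[0,2], reject
5. q=(27,0) nearest=2 d=22 new=(9,2) → blocked by [4,14]×[0,2], reject
6. q=(17,6) nearest=2 d=12 new=(9,6) → add node 3 parent=2 cost=8
7. q=(16,3) nearest=3 d=7 new=(13,3) → add node 4 parent=3 cost=12
8. q=(3,4) nearest=0 d=2 new=(3,4) → add node 5 parent=0 cost=2
9. q=(41,10) nearest=4 d=28 new=(17,7) → add node 6 parent=4 cost=16
10. q=(14,10) nearest=6 d=3 new=(14,10) → blocked by [14,21]×[8,10], reject
11. q=(19,7) nearest=6 d=2 new=(19,7) → add node 7 parent=6 cost=18
12. q=(33,10) nearest=7 d=14 new=(23,10) → blocked by [14,21]×[8,10], reject
13. q=(41,4) nearest=7 d=22 new=(23,4) → add node 8 parent=7 cost=22
14. q=(27,3) nearest=8 d=4 new=(27,3) → add node 9 parent=8 cost=26
15. q=(41,7) nearest=9 d=14 new=(31,7) → blocked by [29,32]×[5,7], reject
16. q=(21,8) nearest=7 d=2 new=(21,8) → blocked by [14,21]×[8,10], reject
17. q=(17,3) nearest=4 d=4 new=(17,3) → add node 10 parent=4 cost=16
18. q=(8,3) nearest=2 d=3 new=(8,3) → add node 11 parent=2 cost=7
19. q=(25,9) nearest=8 d=5 new=(25,8) → blocked by [22,30]×[7,9], reject
20. q=(31,10) nearest=9 d=7 new=(31,7) → blocked by [29,32]×[5,7], reject
21. q=(35,8) nearest=9 d=8 new=(31,7) → blocked by [29,32]×[5,7], reject
22. q=(32,4) nearest=9 d=5 new=(31,4) → add node 12 parent=9 cost=30
23. q=(35,0) nearest=12 d=4 new=(35,0) → blocked by [34,39]×[1,3], reject
24. q=(44,4) nearest=12 d=13 new=(35,4) → blocked by [35,45]×[4,6], reject

Path: 0 2 3 4 6 7 8 9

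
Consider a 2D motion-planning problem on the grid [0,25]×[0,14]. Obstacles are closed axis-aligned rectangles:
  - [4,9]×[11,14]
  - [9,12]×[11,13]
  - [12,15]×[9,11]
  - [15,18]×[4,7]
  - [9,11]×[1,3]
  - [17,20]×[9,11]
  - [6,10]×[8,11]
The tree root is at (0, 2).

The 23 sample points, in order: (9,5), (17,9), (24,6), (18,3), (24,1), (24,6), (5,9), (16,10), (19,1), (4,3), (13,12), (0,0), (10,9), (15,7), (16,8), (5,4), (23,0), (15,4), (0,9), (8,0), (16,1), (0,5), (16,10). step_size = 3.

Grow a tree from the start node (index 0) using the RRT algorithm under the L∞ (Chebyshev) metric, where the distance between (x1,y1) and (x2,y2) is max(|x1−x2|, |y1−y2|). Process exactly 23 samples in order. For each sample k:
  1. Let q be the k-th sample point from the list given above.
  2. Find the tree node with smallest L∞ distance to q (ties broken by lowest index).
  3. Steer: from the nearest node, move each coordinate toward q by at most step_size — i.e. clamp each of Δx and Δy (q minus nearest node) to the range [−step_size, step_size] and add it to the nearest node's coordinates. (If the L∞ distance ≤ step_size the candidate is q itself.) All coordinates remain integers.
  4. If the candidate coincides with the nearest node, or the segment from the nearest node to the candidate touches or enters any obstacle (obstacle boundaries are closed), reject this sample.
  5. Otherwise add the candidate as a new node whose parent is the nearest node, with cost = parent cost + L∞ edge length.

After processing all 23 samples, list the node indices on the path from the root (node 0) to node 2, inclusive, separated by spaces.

Path: 0 1 2

1. q=(9,5) nearest=0 d=9 new=(3,5) → add node 1 parent=0 cost=3
2. q=(17,9) nearest=1 d=14 new=(6,8) → blocked by [6,10]×[8,11], reject
3. q=(24,6) nearest=1 d=21 new=(6,6) → add node 2 parent=1 cost=6
4. q=(18,3) nearest=2 d=12 new=(9,3) → blocked by [9,11]×[1,3], reject
5. q=(24,1) nearest=2 d=18 new=(9,3) → blocked by [9,11]×[1,3], reject
6. q=(24,6) nearest=2 d=18 new=(9,6) → add node 3 parent=2 cost=9
7. q=(5,9) nearest=2 d=3 new=(5,9) → add node 4 parent=2 cost=9
8. q=(16,10) nearest=3 d=7 new=(12,9) → blocked by [12,15]×[9,11], reject
9. q=(19,1) nearest=3 d=10 new=(12,3) → add node 5 parent=3 cost=12
10. q=(4,3) nearest=1 d=2 new=(4,3) → add node 6 parent=1 cost=5
11. q=(13,12) nearest=3 d=6 new=(12,9) → blocked by [12,15]×[9,11], reject
12. q=(0,0) nearest=0 d=2 new=(0,0) → add node 7 parent=0 cost=2
13. q=(10,9) nearest=3 d=3 new=(10,9) → blocked by [6,10]×[8,11], reject
14. q=(15,7) nearest=5 d=4 new=(15,6) → blocked by [15,18]×[4,7], reject
15. q=(16,8) nearest=5 d=5 new=(15,6) → blocked by [15,18]×[4,7], reject
16. q=(5,4) nearest=6 d=1 new=(5,4) → add node 8 parent=6 cost=6
17. q=(23,0) nearest=5 d=11 new=(15,0) → add node 9 parent=5 cost=15
18. q=(15,4) nearest=5 d=3 new=(15,4) → blocked by [15,18]×[4,7], reject
19. q=(0,9) nearest=1 d=4 new=(0,8) → add node 10 parent=1 cost=6
20. q=(8,0) nearest=5 d=4 new=(9,0) → blocked by [9,11]×[1,3], reject
21. q=(16,1) nearest=9 d=1 new=(16,1) → add node 11 parent=9 cost=16
22. q=(0,5) nearest=0 d=3 new=(0,5) → add node 12 parent=0 cost=3
23. q=(16,10) nearest=3 d=7 new=(12,9) → blocked by [12,15]×[9,11], reject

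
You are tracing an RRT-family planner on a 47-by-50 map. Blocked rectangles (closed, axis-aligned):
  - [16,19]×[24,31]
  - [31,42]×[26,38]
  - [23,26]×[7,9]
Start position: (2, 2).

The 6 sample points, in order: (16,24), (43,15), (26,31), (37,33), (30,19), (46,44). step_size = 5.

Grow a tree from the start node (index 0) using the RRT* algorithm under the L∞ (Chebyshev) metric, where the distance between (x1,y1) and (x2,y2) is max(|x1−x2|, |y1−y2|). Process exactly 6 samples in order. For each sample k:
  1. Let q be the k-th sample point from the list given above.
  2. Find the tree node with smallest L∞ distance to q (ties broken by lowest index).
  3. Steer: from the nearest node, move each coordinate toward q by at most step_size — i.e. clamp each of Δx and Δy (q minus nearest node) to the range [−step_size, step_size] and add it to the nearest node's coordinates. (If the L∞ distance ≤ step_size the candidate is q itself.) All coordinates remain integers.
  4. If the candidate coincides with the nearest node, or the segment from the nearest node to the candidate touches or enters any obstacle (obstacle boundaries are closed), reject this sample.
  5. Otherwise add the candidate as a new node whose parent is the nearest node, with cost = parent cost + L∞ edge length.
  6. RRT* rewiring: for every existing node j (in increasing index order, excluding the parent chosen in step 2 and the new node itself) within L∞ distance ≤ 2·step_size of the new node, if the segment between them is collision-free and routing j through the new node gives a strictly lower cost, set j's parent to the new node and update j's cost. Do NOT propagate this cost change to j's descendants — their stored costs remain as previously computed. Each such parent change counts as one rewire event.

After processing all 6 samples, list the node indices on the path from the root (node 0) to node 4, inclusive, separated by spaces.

1. q=(16,24) nearest=0 d=22 new=(7,7) → add node 1 parent=0 cost=5
2. q=(43,15) nearest=1 d=36 new=(12,12) → add node 2 parent=1 cost=10
3. q=(26,31) nearest=2 d=19 new=(17,17) → add node 3 parent=2 cost=15
4. q=(37,33) nearest=3 d=20 new=(22,22) → add node 4 parent=3 cost=20
5. q=(30,19) nearest=4 d=8 new=(27,19) → add node 5 parent=4 cost=25
6. q=(46,44) nearest=4 d=24 new=(27,27) → add node 6 parent=4 cost=25

Path: 0 1 2 3 4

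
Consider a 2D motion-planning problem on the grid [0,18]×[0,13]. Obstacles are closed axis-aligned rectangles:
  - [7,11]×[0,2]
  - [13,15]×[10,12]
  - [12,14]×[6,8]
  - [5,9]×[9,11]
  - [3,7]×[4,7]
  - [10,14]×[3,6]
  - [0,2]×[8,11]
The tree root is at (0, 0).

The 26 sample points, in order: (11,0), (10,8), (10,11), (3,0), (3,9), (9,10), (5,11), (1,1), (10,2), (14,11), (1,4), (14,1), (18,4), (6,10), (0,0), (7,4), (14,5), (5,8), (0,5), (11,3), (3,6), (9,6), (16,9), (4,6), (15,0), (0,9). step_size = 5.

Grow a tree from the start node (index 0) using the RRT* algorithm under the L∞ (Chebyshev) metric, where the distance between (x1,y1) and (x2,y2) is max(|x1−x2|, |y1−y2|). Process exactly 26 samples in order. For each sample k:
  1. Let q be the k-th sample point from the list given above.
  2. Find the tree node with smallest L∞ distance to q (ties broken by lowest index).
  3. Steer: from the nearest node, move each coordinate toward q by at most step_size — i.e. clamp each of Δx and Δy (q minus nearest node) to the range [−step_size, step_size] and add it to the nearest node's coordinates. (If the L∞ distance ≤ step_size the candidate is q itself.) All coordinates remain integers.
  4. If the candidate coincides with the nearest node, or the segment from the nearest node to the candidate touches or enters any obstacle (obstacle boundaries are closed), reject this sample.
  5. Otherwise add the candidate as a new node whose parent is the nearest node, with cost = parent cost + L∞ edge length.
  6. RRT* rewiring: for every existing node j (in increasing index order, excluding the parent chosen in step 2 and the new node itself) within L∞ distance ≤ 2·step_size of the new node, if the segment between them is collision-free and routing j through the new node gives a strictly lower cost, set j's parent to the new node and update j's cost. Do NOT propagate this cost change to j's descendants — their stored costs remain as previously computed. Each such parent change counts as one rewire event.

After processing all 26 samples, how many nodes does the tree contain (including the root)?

Node count: 7

1. q=(11,0) nearest=0 d=11 new=(5,0) → add node 1 parent=0 cost=5
2. q=(10,8) nearest=1 d=8 new=(10,5) → blocked by [7,11]×[0,2], reject
3. q=(10,11) nearest=0 d=11 new=(5,5) → blocked by [3,7]×[4,7], reject
4. q=(3,0) nearest=1 d=2 new=(3,0) → add node 2 parent=1 cost=7
5. q=(3,9) nearest=0 d=9 new=(3,5) → blocked by [3,7]×[4,7], reject
6. q=(9,10) nearest=0 d=10 new=(5,5) → blocked by [3,7]×[4,7], reject
7. q=(5,11) nearest=0 d=11 new=(5,5) → blocked by [3,7]×[4,7], reject
8. q=(1,1) nearest=0 d=1 new=(1,1) → add node 3 parent=0 cost=1; rewire 2→3 (3<7)
9. q=(10,2) nearest=1 d=5 new=(10,2) → blocked by [7,11]×[0,2], reject
10. q=(14,11) nearest=1 d=11 new=(10,5) → blocked by [7,11]×[0,2], reject
11. q=(1,4) nearest=3 d=3 new=(1,4) → add node 4 parent=3 cost=4
12. q=(14,1) nearest=1 d=9 new=(10,1) → blocked by [7,11]×[0,2], reject
13. q=(18,4) nearest=1 d=13 new=(10,4) → blocked by [7,11]×[0,2], reject
14. q=(6,10) nearest=4 d=6 new=(6,9) → blocked by [5,9]×[9,11], reject
15. q=(0,0) nearest=0 d=0 → coincident, reject
16. q=(7,4) nearest=1 d=4 new=(7,4) → blocked by [3,7]×[4,7], reject
17. q=(14,5) nearest=1 d=9 new=(10,5) → blocked by [7,11]×[0,2], reject
18. q=(5,8) nearest=4 d=4 new=(5,8) → blocked by [3,7]×[4,7], reject
19. q=(0,5) nearest=4 d=1 new=(0,5) → add node 5 parent=4 cost=5
20. q=(11,3) nearest=1 d=6 new=(10,3) → blocked by [7,11]×[0,2], reject
21. q=(3,6) nearest=4 d=2 new=(3,6) → blocked by [3,7]×[4,7], reject
22. q=(9,6) nearest=1 d=6 new=(9,5) → add node 6 parent=1 cost=10
23. q=(16,9) nearest=6 d=7 new=(14,9) → blocked by [12,14]×[6,8], reject
24. q=(4,6) nearest=4 d=3 new=(4,6) → blocked by [3,7]×[4,7], reject
25. q=(15,0) nearest=6 d=6 new=(14,0) → blocked by [10,14]×[3,6], reject
26. q=(0,9) nearest=5 d=4 new=(0,9) → blocked by [0,2]×[8,11], reject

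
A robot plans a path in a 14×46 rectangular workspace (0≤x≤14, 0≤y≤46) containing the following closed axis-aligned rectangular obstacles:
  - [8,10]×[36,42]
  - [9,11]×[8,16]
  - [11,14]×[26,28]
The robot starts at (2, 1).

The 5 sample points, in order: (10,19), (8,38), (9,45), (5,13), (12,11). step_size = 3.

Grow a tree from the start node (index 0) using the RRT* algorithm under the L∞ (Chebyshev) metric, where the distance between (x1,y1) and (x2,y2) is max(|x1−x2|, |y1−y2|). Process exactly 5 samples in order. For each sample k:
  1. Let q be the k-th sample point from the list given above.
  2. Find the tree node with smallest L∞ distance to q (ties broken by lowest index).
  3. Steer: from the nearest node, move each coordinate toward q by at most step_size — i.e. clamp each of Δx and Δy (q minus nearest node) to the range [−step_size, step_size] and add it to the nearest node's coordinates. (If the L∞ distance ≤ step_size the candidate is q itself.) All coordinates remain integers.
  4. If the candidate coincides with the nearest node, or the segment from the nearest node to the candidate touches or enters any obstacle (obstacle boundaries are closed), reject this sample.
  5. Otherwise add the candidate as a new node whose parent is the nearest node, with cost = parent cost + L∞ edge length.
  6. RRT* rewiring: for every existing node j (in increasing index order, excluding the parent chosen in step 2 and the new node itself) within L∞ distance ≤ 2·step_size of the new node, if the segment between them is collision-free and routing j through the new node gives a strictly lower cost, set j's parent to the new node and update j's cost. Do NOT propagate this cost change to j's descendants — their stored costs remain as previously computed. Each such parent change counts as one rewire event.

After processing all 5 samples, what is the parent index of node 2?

Parent of node 2: 1

1. q=(10,19) nearest=0 d=18 new=(5,4) → add node 1 parent=0 cost=3
2. q=(8,38) nearest=1 d=34 new=(8,7) → add node 2 parent=1 cost=6
3. q=(9,45) nearest=2 d=38 new=(9,10) → blocked by [9,11]×[8,16], reject
4. q=(5,13) nearest=2 d=6 new=(5,10) → add node 3 parent=2 cost=9
5. q=(12,11) nearest=2 d=4 new=(11,10) → blocked by [9,11]×[8,16], reject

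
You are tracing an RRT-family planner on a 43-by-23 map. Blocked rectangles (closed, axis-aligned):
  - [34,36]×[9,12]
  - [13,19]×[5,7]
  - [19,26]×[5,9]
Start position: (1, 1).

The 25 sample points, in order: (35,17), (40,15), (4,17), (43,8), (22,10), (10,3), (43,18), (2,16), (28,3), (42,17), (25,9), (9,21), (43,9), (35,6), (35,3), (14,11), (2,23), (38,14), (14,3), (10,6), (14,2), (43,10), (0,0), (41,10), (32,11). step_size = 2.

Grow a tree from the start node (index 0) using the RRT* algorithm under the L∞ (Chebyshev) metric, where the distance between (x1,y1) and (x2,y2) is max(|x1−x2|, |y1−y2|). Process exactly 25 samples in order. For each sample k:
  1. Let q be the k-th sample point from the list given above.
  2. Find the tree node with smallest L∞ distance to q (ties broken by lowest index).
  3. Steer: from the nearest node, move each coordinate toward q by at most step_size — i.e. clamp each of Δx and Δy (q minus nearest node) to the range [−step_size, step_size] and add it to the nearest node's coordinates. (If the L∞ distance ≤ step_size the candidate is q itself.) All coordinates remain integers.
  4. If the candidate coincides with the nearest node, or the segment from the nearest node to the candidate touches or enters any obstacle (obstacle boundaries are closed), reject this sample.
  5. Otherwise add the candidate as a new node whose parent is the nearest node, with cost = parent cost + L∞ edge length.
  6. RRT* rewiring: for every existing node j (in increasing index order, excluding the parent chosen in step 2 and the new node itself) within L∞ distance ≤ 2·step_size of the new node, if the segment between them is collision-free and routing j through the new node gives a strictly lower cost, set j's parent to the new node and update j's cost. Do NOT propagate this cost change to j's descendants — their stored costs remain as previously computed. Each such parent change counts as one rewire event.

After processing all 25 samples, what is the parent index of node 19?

Parent of node 19: 15

1. q=(35,17) nearest=0 d=34 new=(3,3) → add node 1 parent=0 cost=2
2. q=(40,15) nearest=1 d=37 new=(5,5) → add node 2 parent=1 cost=4
3. q=(4,17) nearest=2 d=12 new=(4,7) → add node 3 parent=2 cost=6
4. q=(43,8) nearest=2 d=38 new=(7,7) → add node 4 parent=2 cost=6
5. q=(22,10) nearest=4 d=15 new=(9,9) → add node 5 parent=4 cost=8
6. q=(10,3) nearest=4 d=4 new=(9,5) → add node 6 parent=4 cost=8
7. q=(43,18) nearest=5 d=34 new=(11,11) → add node 7 parent=5 cost=10
8. q=(2,16) nearest=5 d=7 new=(7,11) → add node 8 parent=5 cost=10
9. q=(28,3) nearest=7 d=17 new=(13,9) → add node 9 parent=7 cost=12
10. q=(42,17) nearest=9 d=29 new=(15,11) → add node 10 parent=9 cost=14
11. q=(25,9) nearest=10 d=10 new=(17,9) → add node 11 parent=10 cost=16
12. q=(9,21) nearest=7 d=10 new=(9,13) → add node 12 parent=7 cost=12
13. q=(43,9) nearest=11 d=26 new=(19,9) → blocked by [19,26]×[5,9], reject
14. q=(35,6) nearest=11 d=18 new=(19,7) → blocked by [13,19]×[5,7], reject
15. q=(35,3) nearest=11 d=18 new=(19,7) → blocked by [13,19]×[5,7], reject
16. q=(14,11) nearest=10 d=1 new=(14,11) → add node 13 parent=10 cost=15
17. q=(2,23) nearest=12 d=10 new=(7,15) → add node 14 parent=12 cost=14
18. q=(38,14) nearest=11 d=21 new=(19,11) → add node 15 parent=11 cost=18
19. q=(14,3) nearest=6 d=5 new=(11,3) → add node 16 parent=6 cost=10
20. q=(10,6) nearest=6 d=1 new=(10,6) → add node 17 parent=6 cost=9
21. q=(14,2) nearest=16 d=3 new=(13,2) → add node 18 parent=16 cost=12
22. q=(43,10) nearest=15 d=24 new=(21,10) → add node 19 parent=15 cost=20
23. q=(0,0) nearest=0 d=1 new=(0,0) → add node 20 parent=0 cost=1
24. q=(41,10) nearest=19 d=20 new=(23,10) → add node 21 parent=19 cost=22
25. q=(32,11) nearest=21 d=9 new=(25,11) → add node 22 parent=21 cost=24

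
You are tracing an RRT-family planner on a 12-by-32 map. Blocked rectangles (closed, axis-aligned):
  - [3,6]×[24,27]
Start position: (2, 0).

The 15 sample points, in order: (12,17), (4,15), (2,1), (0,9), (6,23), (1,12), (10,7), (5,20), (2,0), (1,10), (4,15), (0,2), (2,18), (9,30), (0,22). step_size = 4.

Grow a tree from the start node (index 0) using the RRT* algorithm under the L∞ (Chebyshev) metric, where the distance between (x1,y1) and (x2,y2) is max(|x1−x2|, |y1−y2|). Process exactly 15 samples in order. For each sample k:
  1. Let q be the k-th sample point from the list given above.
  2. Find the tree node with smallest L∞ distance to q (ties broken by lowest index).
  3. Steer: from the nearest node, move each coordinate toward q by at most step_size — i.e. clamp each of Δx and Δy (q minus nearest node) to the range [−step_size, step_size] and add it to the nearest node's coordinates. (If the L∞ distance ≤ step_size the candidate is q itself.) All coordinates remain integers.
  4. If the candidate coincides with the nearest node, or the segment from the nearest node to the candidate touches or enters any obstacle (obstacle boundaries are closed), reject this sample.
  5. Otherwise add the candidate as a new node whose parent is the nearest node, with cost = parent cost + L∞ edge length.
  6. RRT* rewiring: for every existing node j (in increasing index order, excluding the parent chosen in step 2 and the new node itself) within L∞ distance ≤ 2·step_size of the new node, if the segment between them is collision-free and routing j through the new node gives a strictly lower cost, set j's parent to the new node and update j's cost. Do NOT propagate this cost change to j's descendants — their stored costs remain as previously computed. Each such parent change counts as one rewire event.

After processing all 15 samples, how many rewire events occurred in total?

Rewire events: 3

1. q=(12,17) nearest=0 d=17 new=(6,4) → add node 1 parent=0 cost=4
2. q=(4,15) nearest=1 d=11 new=(4,8) → add node 2 parent=1 cost=8
3. q=(2,1) nearest=0 d=1 new=(2,1) → add node 3 parent=0 cost=1
4. q=(0,9) nearest=2 d=4 new=(0,9) → add node 4 parent=2 cost=12
5. q=(6,23) nearest=4 d=14 new=(4,13) → add node 5 parent=4 cost=16
6. q=(1,12) nearest=4 d=3 new=(1,12) → add node 6 parent=4 cost=15
7. q=(10,7) nearest=1 d=4 new=(10,7) → add node 7 parent=1 cost=8; rewire 5→7 (14<16)
8. q=(5,20) nearest=5 d=7 new=(5,17) → add node 8 parent=5 cost=18
9. q=(2,0) nearest=0 d=0 → coincident, reject
10. q=(1,10) nearest=4 d=1 new=(1,10) → add node 9 parent=4 cost=13
11. q=(4,15) nearest=5 d=2 new=(4,15) → add node 10 parent=5 cost=16
12. q=(0,2) nearest=0 d=2 new=(0,2) → add node 11 parent=0 cost=2; rewire 4→11 (9<12); rewire 9→11 (10<13)
13. q=(2,18) nearest=8 d=3 new=(2,18) → add node 12 parent=8 cost=21
14. q=(9,30) nearest=12 d=12 new=(6,22) → add node 13 parent=12 cost=25
15. q=(0,22) nearest=12 d=4 new=(0,22) → add node 14 parent=12 cost=25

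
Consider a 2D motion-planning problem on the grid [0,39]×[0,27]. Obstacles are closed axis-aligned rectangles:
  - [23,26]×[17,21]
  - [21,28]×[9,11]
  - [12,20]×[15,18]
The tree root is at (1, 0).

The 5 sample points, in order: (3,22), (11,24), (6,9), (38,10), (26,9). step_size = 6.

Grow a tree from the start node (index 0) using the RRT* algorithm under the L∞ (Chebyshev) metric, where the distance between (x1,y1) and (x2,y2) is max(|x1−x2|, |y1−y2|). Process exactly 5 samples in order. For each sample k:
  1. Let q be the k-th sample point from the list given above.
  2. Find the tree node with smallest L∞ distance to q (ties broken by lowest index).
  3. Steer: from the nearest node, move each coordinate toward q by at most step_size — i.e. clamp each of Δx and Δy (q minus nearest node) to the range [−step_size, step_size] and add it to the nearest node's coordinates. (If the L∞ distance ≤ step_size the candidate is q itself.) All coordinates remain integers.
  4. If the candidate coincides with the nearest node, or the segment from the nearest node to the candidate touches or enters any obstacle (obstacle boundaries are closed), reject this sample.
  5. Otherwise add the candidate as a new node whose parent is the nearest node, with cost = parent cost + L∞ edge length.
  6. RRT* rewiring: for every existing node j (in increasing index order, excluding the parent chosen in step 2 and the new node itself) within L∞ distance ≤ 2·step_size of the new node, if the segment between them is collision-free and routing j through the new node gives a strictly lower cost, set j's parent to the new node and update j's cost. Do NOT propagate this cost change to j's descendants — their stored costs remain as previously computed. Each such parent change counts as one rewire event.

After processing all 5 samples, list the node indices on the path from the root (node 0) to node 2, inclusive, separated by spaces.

1. q=(3,22) nearest=0 d=22 new=(3,6) → add node 1 parent=0 cost=6
2. q=(11,24) nearest=1 d=18 new=(9,12) → add node 2 parent=1 cost=12
3. q=(6,9) nearest=1 d=3 new=(6,9) → add node 3 parent=1 cost=9
4. q=(38,10) nearest=2 d=29 new=(15,10) → add node 4 parent=2 cost=18
5. q=(26,9) nearest=4 d=11 new=(21,9) → blocked by [21,28]×[9,11], reject

Path: 0 1 2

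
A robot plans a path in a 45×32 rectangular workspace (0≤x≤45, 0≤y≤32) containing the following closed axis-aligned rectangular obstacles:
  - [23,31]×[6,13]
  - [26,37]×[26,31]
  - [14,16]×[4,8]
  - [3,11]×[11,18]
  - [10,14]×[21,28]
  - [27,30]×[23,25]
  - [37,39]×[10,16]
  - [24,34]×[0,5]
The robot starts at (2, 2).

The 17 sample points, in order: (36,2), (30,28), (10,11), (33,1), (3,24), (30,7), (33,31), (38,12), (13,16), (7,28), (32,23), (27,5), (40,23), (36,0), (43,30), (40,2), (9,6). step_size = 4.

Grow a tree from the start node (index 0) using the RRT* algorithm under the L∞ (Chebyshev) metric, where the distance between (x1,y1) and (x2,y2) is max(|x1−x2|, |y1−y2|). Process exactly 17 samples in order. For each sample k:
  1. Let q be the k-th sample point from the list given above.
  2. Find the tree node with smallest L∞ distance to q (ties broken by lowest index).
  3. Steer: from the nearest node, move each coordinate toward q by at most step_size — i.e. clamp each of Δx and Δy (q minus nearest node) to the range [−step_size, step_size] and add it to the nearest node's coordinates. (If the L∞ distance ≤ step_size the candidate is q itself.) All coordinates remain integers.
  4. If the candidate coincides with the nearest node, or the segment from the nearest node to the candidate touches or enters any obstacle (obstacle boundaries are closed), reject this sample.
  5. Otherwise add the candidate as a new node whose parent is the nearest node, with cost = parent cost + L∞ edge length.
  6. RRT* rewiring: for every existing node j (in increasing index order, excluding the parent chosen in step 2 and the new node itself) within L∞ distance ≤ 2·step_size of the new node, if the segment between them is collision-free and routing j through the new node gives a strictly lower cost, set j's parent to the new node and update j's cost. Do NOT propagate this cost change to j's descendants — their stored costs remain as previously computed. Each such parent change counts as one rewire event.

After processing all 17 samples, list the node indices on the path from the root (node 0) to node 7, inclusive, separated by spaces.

1. q=(36,2) nearest=0 d=34 new=(6,2) → add node 1 parent=0 cost=4
2. q=(30,28) nearest=1 d=26 new=(10,6) → add node 2 parent=1 cost=8
3. q=(10,11) nearest=2 d=5 new=(10,10) → add node 3 parent=2 cost=12
4. q=(33,1) nearest=2 d=23 new=(14,2) → add node 4 parent=2 cost=12
5. q=(3,24) nearest=3 d=14 new=(6,14) → blocked by [3,11]×[11,18], reject
6. q=(30,7) nearest=4 d=16 new=(18,6) → blocked by [14,16]×[4,8], reject
7. q=(33,31) nearest=3 d=23 new=(14,14) → blocked by [3,11]×[11,18], reject
8. q=(38,12) nearest=4 d=24 new=(18,6) → blocked by [14,16]×[4,8], reject
9. q=(13,16) nearest=3 d=6 new=(13,14) → blocked by [3,11]×[11,18], reject
10. q=(7,28) nearest=3 d=18 new=(7,14) → blocked by [3,11]×[11,18], reject
11. q=(32,23) nearest=4 d=21 new=(18,6) → blocked by [14,16]×[4,8], reject
12. q=(27,5) nearest=4 d=13 new=(18,5) → add node 5 parent=4 cost=16
13. q=(40,23) nearest=5 d=22 new=(22,9) → add node 6 parent=5 cost=20
14. q=(36,0) nearest=6 d=14 new=(26,5) → blocked by [23,31]×[6,13], reject
15. q=(43,30) nearest=6 d=21 new=(26,13) → blocked by [23,31]×[6,13], reject
16. q=(40,2) nearest=6 d=18 new=(26,5) → blocked by [23,31]×[6,13], reject
17. q=(9,6) nearest=2 d=1 new=(9,6) → add node 7 parent=2 cost=9

Path: 0 1 2 7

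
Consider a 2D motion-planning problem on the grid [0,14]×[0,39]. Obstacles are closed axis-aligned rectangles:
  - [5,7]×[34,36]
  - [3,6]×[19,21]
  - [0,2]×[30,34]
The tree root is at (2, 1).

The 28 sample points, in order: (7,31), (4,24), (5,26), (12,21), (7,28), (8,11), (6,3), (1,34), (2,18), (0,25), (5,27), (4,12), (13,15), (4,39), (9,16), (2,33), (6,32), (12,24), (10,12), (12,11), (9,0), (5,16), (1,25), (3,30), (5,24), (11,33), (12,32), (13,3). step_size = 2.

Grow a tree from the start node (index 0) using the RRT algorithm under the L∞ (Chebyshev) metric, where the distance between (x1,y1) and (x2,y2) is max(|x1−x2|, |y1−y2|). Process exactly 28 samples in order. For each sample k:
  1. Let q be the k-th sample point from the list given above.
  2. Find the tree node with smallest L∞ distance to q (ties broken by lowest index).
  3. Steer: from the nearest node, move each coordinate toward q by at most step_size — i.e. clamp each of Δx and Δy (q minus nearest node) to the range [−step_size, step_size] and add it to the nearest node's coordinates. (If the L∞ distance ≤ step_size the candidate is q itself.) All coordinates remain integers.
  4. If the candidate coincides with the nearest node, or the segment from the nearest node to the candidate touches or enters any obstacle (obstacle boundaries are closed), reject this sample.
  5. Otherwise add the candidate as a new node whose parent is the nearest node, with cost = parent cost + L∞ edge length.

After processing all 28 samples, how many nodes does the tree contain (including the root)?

Node count: 26

1. q=(7,31) nearest=0 d=30 new=(4,3) → add node 1 parent=0 cost=2
2. q=(4,24) nearest=1 d=21 new=(4,5) → add node 2 parent=1 cost=4
3. q=(5,26) nearest=2 d=21 new=(5,7) → add node 3 parent=2 cost=6
4. q=(12,21) nearest=3 d=14 new=(7,9) → add node 4 parent=3 cost=8
5. q=(7,28) nearest=4 d=19 new=(7,11) → add node 5 parent=4 cost=10
6. q=(8,11) nearest=5 d=1 new=(8,11) → add node 6 parent=5 cost=11
7. q=(6,3) nearest=1 d=2 new=(6,3) → add node 7 parent=1 cost=4
8. q=(1,34) nearest=5 d=23 new=(5,13) → add node 8 parent=5 cost=12
9. q=(2,18) nearest=8 d=5 new=(3,15) → add node 9 parent=8 cost=14
10. q=(0,25) nearest=9 d=10 new=(1,17) → add node 10 parent=9 cost=16
11. q=(5,27) nearest=10 d=10 new=(3,19) → blocked by [3,6]×[19,21], reject
12. q=(4,12) nearest=8 d=1 new=(4,12) → add node 11 parent=8 cost=13
13. q=(13,15) nearest=6 d=5 new=(10,13) → add node 12 parent=6 cost=13
14. q=(4,39) nearest=10 d=22 new=(3,19) → blocked by [3,6]×[19,21], reject
15. q=(9,16) nearest=12 d=3 new=(9,15) → add node 13 parent=12 cost=15
16. q=(2,33) nearest=10 d=16 new=(2,19) → add node 14 parent=10 cost=18
17. q=(6,32) nearest=14 d=13 new=(4,21) → blocked by [3,6]×[19,21], reject
18. q=(12,24) nearest=9 d=9 new=(5,17) → add node 15 parent=9 cost=16
19. q=(10,12) nearest=12 d=1 new=(10,12) → add node 16 parent=12 cost=14
20. q=(12,11) nearest=12 d=2 new=(12,11) → add node 17 parent=12 cost=15
21. q=(9,0) nearest=7 d=3 new=(8,1) → add node 18 parent=7 cost=6
22. q=(5,16) nearest=15 d=1 new=(5,16) → add node 19 parent=15 cost=17
23. q=(1,25) nearest=14 d=6 new=(1,21) → add node 20 parent=14 cost=20
24. q=(3,30) nearest=20 d=9 new=(3,23) → add node 21 parent=20 cost=22
25. q=(5,24) nearest=21 d=2 new=(5,24) → add node 22 parent=21 cost=24
26. q=(11,33) nearest=22 d=9 new=(7,26) → add node 23 parent=22 cost=26
27. q=(12,32) nearest=23 d=6 new=(9,28) → add node 24 parent=23 cost=28
28. q=(13,3) nearest=18 d=5 new=(10,3) → add node 25 parent=18 cost=8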